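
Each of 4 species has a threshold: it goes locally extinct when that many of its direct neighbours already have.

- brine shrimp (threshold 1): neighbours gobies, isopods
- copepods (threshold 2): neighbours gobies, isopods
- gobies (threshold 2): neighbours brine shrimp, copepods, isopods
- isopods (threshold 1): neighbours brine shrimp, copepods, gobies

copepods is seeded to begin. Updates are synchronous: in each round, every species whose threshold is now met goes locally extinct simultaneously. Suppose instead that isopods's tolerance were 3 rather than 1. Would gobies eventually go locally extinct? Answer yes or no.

With isopods's tolerance at 3:
Round 1 — copepods goes locally extinct (initial).
Round 2 — no new extinctions; cascade stops.

no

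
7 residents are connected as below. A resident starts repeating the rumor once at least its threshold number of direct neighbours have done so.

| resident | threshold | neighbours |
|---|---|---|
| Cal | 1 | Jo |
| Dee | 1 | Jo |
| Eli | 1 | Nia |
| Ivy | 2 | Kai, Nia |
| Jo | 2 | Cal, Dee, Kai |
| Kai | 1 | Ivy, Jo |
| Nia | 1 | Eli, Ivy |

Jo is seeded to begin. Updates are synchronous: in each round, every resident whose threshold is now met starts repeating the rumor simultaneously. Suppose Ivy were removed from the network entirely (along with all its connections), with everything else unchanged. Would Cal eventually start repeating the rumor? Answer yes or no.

With Ivy removed:
Round 1 — Jo starts repeating the rumor (initial).
Round 2 — checking thresholds:
  Cal: 1 of 1 neighbours ≥ 1, starts repeating the rumor.
  Dee: 1 of 1 neighbours ≥ 1, starts repeating the rumor.
  Kai: 1 of 1 neighbours ≥ 1, starts repeating the rumor.
Round 3 — no new spreads; cascade stops.

yes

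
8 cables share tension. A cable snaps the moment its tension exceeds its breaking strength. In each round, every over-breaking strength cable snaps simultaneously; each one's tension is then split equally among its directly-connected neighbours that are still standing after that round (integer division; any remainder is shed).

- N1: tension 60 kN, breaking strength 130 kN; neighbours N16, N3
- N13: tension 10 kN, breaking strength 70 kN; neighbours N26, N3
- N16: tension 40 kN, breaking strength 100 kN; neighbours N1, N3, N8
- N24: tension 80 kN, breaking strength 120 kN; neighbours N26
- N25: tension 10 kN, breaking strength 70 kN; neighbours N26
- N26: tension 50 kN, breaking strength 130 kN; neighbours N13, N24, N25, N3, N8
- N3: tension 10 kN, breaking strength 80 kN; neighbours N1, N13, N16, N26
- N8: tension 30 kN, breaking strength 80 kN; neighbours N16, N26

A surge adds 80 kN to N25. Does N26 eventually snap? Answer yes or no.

yes

Round 1 — N25 at 90 > 70. N25 snaps.
  N25 sheds 90 kN to N26: 90 each.
    N26: 50+90 = 140 > 130
Round 2 — N26 snaps.
  N26 sheds 140 kN to N13, N24, N3, N8: 35 each.
    N13: 10+35 = 45 ≤ 70
    N24: 80+35 = 115 ≤ 120
    N3: 10+35 = 45 ≤ 80
    N8: 30+35 = 65 ≤ 80
No further breaks.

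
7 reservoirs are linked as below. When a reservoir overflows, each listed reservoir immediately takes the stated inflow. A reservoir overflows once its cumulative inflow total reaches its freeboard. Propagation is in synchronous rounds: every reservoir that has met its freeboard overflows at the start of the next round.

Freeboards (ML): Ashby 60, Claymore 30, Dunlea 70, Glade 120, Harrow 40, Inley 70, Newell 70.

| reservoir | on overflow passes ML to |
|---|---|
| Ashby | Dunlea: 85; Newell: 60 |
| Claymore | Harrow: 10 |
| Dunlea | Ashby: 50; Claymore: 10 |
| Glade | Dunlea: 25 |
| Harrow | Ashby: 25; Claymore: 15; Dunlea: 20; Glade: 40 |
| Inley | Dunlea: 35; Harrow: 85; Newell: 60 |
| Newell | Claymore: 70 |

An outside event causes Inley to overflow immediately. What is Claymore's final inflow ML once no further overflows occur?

Round 1 — Inley overflows (initial).
  Dunlea: +35 → 35 < 70
  Harrow: +85 → 85 ≥ 40
  Newell: +60 → 60 < 70
Round 2 — Harrow overflows.
  Ashby: +25 → 25 < 60
  Claymore: +15 → 15 < 30
  Dunlea: +20 → 55 < 70
  Glade: +40 → 40 < 120
No further overflows.

15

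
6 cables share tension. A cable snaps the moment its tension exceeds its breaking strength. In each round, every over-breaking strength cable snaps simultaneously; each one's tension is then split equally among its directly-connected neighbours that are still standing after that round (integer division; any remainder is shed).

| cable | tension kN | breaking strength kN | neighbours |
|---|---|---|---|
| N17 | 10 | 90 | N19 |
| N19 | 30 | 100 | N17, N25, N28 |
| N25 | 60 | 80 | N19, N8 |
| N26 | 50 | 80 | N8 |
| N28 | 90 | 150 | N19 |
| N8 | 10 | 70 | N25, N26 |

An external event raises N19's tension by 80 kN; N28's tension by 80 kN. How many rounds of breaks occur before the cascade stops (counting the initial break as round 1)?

4

Round 1 — N19 at 110 > 100; N28 at 170 > 150. N19, N28 snap.
  N19 sheds 110 kN to N17, N25: 55 each.
    N17: 10+55 = 65 ≤ 90
    N25: 60+55 = 115 > 80
  N28 sheds 170 kN: no online neighbours, lost.
Round 2 — N25 snaps.
  N25 sheds 115 kN to N8: 115 each.
    N8: 10+115 = 125 > 70
Round 3 — N8 snaps.
  N8 sheds 125 kN to N26: 125 each.
    N26: 50+125 = 175 > 80
Round 4 — N26 snaps.
  N26 sheds 175 kN: no online neighbours, lost.
No further breaks.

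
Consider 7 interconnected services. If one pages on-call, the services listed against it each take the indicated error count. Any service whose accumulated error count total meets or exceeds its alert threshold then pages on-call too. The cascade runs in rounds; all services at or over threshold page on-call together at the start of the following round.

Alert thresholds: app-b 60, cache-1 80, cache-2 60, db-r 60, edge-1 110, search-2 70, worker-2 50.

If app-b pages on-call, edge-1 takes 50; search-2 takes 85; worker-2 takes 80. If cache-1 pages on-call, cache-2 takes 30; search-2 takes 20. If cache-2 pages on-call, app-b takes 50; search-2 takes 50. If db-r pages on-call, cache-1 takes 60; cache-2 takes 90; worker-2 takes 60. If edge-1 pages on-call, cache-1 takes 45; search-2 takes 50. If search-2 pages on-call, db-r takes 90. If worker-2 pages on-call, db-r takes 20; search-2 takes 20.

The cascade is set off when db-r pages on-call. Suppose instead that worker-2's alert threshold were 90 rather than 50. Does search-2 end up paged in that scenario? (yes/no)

With worker-2's alert threshold at 90:
Round 1 — db-r pages on-call (initial).
  cache-1: +60 → 60 < 80
  cache-2: +90 → 90 ≥ 60
  worker-2: +60 → 60 < 90
Round 2 — cache-2 pages on-call.
  app-b: +50 → 50 < 60
  search-2: +50 → 50 < 70
No further pages.

no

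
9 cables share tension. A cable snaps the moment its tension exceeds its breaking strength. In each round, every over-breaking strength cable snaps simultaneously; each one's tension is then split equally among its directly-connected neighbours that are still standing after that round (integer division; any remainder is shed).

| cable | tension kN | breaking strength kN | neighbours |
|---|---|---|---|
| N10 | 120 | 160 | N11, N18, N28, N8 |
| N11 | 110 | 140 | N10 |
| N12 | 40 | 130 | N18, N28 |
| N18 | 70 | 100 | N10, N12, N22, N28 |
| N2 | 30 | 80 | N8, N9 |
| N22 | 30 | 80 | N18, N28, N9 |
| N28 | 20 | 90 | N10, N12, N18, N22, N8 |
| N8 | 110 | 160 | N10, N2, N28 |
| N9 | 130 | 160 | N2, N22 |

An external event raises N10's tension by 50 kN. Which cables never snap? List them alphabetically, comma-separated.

Round 1 — N10 at 170 > 160. N10 snaps.
  N10 sheds 170 kN to N11, N18, N28, N8: 42 each (2 lost).
    N11: 110+42 = 152 > 140
    N18: 70+42 = 112 > 100
    N28: 20+42 = 62 ≤ 90
    N8: 110+42 = 152 ≤ 160
Round 2 — N11, N18 snap.
  N11 sheds 152 kN: no online neighbours, lost.
  N18 sheds 112 kN to N12, N22, N28: 37 each (1 lost).
    N12: 40+37 = 77 ≤ 130
    N22: 30+37 = 67 ≤ 80
    N28: 62+37 = 99 > 90
Round 3 — N28 snaps.
  N28 sheds 99 kN to N12, N22, N8: 33 each.
    N12: 77+33 = 110 ≤ 130
    N22: 67+33 = 100 > 80
    N8: 152+33 = 185 > 160
Round 4 — N22, N8 snap.
  N22 sheds 100 kN to N9: 100 each.
    N9: 130+100 = 230 > 160
  N8 sheds 185 kN to N2: 185 each.
    N2: 30+185 = 215 > 80
Round 5 — N2, N9 snap.
  N2 sheds 215 kN: no online neighbours, lost.
  N9 sheds 230 kN: no online neighbours, lost.
No further breaks.

N12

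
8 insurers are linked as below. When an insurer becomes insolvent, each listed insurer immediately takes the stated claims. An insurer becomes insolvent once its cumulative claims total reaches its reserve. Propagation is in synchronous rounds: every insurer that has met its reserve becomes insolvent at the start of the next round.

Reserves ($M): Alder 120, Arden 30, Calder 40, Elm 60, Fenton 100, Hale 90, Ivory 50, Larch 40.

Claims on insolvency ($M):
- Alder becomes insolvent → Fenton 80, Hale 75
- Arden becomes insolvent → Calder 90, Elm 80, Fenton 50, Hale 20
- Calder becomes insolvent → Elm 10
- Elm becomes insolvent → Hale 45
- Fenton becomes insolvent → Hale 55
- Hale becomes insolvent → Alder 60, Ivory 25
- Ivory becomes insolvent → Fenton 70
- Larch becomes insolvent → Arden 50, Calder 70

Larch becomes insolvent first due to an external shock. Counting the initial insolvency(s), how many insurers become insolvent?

Round 1 — Larch becomes insolvent (initial).
  Arden: +50 → 50 ≥ 30
  Calder: +70 → 70 ≥ 40
Round 2 — Arden, Calder become insolvent.
  Elm: +80+10 → 90 ≥ 60
  Fenton: +50 → 50 < 100
  Hale: +20 → 20 < 90
Round 3 — Elm becomes insolvent.
  Hale: +45 → 65 < 90
No further insolvencies.

4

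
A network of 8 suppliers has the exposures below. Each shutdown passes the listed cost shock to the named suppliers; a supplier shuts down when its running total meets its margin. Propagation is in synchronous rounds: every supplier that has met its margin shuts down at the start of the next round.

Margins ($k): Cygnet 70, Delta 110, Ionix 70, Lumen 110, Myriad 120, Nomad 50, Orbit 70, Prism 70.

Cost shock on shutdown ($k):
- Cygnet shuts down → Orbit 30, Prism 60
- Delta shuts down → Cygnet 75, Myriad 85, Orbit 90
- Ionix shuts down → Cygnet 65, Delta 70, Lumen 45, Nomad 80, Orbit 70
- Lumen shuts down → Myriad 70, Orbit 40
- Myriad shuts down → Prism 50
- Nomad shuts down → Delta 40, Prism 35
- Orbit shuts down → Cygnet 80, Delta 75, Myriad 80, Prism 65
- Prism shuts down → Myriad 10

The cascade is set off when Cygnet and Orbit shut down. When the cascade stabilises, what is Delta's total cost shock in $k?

75

Round 1 — Cygnet, Orbit shut down (initial).
  Delta: +75 → 75 < 110
  Myriad: +80 → 80 < 120
  Prism: +60+65 → 125 ≥ 70
Round 2 — Prism shuts down.
  Myriad: +10 → 90 < 120
No further shutdowns.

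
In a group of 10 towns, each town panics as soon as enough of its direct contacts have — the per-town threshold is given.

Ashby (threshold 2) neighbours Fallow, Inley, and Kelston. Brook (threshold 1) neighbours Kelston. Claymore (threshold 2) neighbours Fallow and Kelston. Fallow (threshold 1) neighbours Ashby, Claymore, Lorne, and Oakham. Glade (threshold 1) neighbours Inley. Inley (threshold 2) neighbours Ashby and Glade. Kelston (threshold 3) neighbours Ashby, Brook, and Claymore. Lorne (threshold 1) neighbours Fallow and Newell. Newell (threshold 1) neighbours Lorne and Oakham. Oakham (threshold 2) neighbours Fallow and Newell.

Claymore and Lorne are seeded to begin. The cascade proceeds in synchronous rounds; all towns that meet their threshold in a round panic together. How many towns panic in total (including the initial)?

Round 1 — Claymore, Lorne panic (initial).
Round 2 — checking thresholds:
  Fallow: 2 of 4 neighbours ≥ 1, panics.
  Kelston: 1 of 3 neighbours < 3, not yet.
  Newell: 1 of 2 neighbours ≥ 1, panics.
Round 3 — checking thresholds:
  Ashby: 1 of 3 neighbours < 2, not yet.
  Kelston: 1 of 3 neighbours < 3, not yet.
  Oakham: 2 of 2 neighbours ≥ 2, panics.
Round 4 — no new panics; cascade stops.

5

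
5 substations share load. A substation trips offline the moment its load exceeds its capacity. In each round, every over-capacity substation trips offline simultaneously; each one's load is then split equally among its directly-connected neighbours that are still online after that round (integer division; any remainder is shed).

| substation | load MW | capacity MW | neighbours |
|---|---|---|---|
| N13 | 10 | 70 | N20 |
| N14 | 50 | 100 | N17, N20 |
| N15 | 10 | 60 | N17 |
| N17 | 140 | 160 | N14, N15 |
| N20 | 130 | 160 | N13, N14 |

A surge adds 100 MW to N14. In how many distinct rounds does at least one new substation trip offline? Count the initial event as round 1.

Round 1 — N14 at 150 > 100. N14 trips offline.
  N14 sheds 150 MW to N17, N20: 75 each.
    N17: 140+75 = 215 > 160
    N20: 130+75 = 205 > 160
Round 2 — N17, N20 trip offline.
  N17 sheds 215 MW to N15: 215 each.
    N15: 10+215 = 225 > 60
  N20 sheds 205 MW to N13: 205 each.
    N13: 10+205 = 215 > 70
Round 3 — N13, N15 trip offline.
  N13 sheds 215 MW: no online neighbours, lost.
  N15 sheds 225 MW: no online neighbours, lost.
No further trips.

3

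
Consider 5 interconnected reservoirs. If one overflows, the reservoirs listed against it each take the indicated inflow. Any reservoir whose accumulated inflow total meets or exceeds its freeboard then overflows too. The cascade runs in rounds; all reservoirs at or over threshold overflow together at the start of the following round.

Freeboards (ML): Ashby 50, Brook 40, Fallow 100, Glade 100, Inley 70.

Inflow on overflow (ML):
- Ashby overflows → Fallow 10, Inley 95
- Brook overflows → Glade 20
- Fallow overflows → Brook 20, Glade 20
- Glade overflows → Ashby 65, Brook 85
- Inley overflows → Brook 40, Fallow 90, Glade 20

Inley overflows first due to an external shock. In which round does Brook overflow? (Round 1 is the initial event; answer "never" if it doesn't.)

2

Round 1 — Inley overflows (initial).
  Brook: +40 → 40 ≥ 40
  Fallow: +90 → 90 < 100
  Glade: +20 → 20 < 100
Round 2 — Brook overflows.
  Glade: +20 → 40 < 100
No further overflows.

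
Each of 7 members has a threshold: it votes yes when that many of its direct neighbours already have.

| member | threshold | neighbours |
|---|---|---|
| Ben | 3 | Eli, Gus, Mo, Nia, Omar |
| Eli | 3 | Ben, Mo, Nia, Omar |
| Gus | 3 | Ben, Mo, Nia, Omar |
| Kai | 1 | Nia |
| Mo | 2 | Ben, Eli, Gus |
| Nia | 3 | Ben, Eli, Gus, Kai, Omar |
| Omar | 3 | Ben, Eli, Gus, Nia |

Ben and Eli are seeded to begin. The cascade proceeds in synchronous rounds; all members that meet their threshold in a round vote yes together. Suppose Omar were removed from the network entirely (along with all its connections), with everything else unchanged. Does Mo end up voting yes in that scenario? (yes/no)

yes

With Omar removed:
Round 1 — Ben, Eli vote yes (initial).
Round 2 — checking thresholds:
  Gus: 1 of 3 neighbours < 3, not yet.
  Mo: 2 of 3 neighbours ≥ 2, votes yes.
  Nia: 2 of 4 neighbours < 3, not yet.
Round 3 — no new yes votes; cascade stops.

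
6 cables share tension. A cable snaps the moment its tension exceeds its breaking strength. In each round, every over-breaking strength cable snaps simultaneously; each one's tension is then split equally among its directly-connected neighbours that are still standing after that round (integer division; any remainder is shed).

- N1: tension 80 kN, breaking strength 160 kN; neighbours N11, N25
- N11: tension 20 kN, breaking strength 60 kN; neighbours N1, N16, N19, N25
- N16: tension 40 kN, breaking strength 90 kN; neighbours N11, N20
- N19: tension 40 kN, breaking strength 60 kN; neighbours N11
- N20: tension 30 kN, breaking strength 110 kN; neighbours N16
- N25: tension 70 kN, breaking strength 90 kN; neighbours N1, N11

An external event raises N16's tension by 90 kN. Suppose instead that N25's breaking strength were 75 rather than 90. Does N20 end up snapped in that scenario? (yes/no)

no

With N25's breaking strength at 75:
Round 1 — N16 at 130 > 90. N16 snaps.
  N16 sheds 130 kN to N11, N20: 65 each.
    N11: 20+65 = 85 > 60
    N20: 30+65 = 95 ≤ 110
Round 2 — N11 snaps.
  N11 sheds 85 kN to N1, N19, N25: 28 each (1 lost).
    N1: 80+28 = 108 ≤ 160
    N19: 40+28 = 68 > 60
    N25: 70+28 = 98 > 75
Round 3 — N19, N25 snap.
  N19 sheds 68 kN: no online neighbours, lost.
  N25 sheds 98 kN to N1: 98 each.
    N1: 108+98 = 206 > 160
Round 4 — N1 snaps.
  N1 sheds 206 kN: no online neighbours, lost.
No further breaks.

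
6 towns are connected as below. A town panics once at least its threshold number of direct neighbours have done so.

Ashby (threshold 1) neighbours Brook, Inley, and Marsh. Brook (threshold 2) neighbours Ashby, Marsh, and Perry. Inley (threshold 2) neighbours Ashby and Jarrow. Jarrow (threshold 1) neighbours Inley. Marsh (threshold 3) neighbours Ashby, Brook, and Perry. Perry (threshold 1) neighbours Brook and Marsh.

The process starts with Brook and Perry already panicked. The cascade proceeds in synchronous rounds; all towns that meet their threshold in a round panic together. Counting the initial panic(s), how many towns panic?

Round 1 — Brook, Perry panic (initial).
Round 2 — checking thresholds:
  Ashby: 1 of 3 neighbours ≥ 1, panics.
  Marsh: 2 of 3 neighbours < 3, not yet.
Round 3 — checking thresholds:
  Inley: 1 of 2 neighbours < 2, not yet.
  Marsh: 3 of 3 neighbours ≥ 3, panics.
Round 4 — no new panics; cascade stops.

4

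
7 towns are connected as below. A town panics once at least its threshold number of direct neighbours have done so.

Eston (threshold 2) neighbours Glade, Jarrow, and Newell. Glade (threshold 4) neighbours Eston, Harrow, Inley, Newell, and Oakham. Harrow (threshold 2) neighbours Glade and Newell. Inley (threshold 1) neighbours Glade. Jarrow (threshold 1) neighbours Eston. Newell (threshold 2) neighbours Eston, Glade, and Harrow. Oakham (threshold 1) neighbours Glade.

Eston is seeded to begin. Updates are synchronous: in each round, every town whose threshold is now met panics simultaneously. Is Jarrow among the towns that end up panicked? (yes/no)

yes

Round 1 — Eston panics (initial).
Round 2 — checking thresholds:
  Glade: 1 of 5 neighbours < 4, not yet.
  Jarrow: 1 of 1 neighbours ≥ 1, panics.
  Newell: 1 of 3 neighbours < 2, not yet.
Round 3 — no new panics; cascade stops.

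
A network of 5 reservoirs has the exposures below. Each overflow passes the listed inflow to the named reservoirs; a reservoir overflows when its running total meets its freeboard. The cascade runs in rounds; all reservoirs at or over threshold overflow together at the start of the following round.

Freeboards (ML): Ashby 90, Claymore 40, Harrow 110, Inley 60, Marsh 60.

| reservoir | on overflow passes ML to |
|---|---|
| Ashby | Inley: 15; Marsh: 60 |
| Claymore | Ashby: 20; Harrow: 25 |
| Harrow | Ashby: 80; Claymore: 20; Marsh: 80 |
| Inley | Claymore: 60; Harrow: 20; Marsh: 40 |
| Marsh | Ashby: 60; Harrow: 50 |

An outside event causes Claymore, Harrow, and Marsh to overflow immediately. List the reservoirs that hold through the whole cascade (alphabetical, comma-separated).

Inley

Round 1 — Claymore, Harrow, Marsh overflow (initial).
  Ashby: +20+80+60 → 160 ≥ 90
Round 2 — Ashby overflows.
  Inley: +15 → 15 < 60
No further overflows.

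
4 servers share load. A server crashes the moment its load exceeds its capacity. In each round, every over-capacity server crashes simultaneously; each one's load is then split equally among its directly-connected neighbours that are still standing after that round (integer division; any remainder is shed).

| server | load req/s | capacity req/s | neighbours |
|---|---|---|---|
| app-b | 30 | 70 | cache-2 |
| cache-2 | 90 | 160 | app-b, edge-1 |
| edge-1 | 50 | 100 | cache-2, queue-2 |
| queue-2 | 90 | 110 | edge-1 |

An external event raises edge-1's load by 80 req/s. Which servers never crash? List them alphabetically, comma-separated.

Round 1 — edge-1 at 130 > 100. edge-1 crashes.
  edge-1 sheds 130 req/s to cache-2, queue-2: 65 each.
    cache-2: 90+65 = 155 ≤ 160
    queue-2: 90+65 = 155 > 110
Round 2 — queue-2 crashes.
  queue-2 sheds 155 req/s: no online neighbours, lost.
No further crashes.

app-b, cache-2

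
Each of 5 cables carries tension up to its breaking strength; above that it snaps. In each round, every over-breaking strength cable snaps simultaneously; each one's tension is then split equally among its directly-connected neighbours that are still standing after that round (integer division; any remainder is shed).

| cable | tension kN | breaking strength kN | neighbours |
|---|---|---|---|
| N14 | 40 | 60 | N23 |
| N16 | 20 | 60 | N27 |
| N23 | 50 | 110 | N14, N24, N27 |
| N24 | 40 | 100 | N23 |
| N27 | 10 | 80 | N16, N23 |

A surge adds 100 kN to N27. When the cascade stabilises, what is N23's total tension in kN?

Round 1 — N27 at 110 > 80. N27 snaps.
  N27 sheds 110 kN to N16, N23: 55 each.
    N16: 20+55 = 75 > 60
    N23: 50+55 = 105 ≤ 110
Round 2 — N16 snaps.
  N16 sheds 75 kN: no online neighbours, lost.
No further breaks.

105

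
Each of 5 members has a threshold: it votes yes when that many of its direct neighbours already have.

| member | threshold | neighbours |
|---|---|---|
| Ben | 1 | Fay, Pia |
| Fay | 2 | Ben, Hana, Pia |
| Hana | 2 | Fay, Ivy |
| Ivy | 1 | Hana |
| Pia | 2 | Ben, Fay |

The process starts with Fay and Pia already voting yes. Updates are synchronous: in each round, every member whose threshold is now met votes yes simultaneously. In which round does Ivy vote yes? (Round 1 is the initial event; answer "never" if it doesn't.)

never

Round 1 — Fay, Pia vote yes (initial).
Round 2 — checking thresholds:
  Ben: 2 of 2 neighbours ≥ 1, votes yes.
  Hana: 1 of 2 neighbours < 2, below threshold.
Round 3 — no new yes votes; cascade stops.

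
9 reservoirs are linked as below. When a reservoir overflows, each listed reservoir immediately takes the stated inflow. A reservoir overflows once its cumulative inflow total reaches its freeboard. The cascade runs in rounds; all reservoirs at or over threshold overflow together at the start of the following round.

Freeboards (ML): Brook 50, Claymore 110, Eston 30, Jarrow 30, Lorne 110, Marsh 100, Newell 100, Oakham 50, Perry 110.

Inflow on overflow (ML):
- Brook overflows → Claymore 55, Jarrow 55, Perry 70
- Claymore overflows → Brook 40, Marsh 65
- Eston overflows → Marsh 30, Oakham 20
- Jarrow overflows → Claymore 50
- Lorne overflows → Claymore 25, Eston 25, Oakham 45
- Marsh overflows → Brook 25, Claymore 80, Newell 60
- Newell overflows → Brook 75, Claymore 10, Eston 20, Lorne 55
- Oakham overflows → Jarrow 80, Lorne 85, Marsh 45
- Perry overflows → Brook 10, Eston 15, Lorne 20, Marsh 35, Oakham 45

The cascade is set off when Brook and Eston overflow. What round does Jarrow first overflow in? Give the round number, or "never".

Round 1 — Brook, Eston overflow (initial).
  Claymore: +55 → 55 < 110
  Jarrow: +55 → 55 ≥ 30
  Marsh: +30 → 30 < 100
  Oakham: +20 → 20 < 50
  Perry: +70 → 70 < 110
Round 2 — Jarrow overflows.
  Claymore: +50 → 105 < 110
No further overflows.

2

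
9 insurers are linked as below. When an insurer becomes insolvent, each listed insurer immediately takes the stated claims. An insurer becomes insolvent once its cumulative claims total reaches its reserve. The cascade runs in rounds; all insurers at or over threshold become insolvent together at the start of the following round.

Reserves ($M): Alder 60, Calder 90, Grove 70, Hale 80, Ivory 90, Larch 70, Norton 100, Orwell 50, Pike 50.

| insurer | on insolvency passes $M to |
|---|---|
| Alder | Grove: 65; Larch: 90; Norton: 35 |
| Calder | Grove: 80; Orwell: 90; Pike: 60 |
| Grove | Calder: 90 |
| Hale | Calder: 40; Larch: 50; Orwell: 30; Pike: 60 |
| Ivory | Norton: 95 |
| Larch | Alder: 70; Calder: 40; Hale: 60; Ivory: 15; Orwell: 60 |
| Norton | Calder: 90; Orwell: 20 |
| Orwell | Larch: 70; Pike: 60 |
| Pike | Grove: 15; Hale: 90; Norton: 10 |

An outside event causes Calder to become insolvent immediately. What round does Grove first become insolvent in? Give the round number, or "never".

Round 1 — Calder becomes insolvent (initial).
  Grove: +80 → 80 ≥ 70
  Orwell: +90 → 90 ≥ 50
  Pike: +60 → 60 ≥ 50
Round 2 — Grove, Orwell, Pike become insolvent.
  Hale: +90 → 90 ≥ 80
  Larch: +70 → 70 ≥ 70
  Norton: +10 → 10 < 100
Round 3 — Hale, Larch become insolvent.
  Alder: +70 → 70 ≥ 60
  Ivory: +15 → 15 < 90
Round 4 — Alder becomes insolvent.
  Norton: +35 → 45 < 100
No further insolvencies.

2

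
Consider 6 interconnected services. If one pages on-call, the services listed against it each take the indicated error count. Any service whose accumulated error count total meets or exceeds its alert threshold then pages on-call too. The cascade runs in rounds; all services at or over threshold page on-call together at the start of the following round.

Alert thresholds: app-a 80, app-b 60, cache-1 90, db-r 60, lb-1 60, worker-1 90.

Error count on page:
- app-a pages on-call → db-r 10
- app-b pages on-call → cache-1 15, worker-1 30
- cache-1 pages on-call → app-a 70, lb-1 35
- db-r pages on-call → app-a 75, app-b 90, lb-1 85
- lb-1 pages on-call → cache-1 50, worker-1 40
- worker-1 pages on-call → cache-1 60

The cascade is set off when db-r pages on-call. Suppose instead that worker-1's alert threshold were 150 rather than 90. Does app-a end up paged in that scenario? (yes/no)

no

With worker-1's alert threshold at 150:
Round 1 — db-r pages on-call (initial).
  app-a: +75 → 75 < 80
  app-b: +90 → 90 ≥ 60
  lb-1: +85 → 85 ≥ 60
Round 2 — app-b, lb-1 page on-call.
  cache-1: +15+50 → 65 < 90
  worker-1: +30+40 → 70 < 150
No further pages.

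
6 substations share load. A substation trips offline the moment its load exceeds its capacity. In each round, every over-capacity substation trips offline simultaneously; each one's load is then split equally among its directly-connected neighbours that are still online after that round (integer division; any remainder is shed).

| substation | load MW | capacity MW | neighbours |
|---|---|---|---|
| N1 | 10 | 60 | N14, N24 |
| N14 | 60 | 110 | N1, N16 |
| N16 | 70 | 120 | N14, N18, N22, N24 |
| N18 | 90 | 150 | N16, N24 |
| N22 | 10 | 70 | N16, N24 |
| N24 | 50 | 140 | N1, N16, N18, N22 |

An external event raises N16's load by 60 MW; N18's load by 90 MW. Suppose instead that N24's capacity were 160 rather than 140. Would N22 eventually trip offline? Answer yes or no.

With N24's capacity at 160:
Round 1 — N16 at 130 > 120; N18 at 180 > 150. N16, N18 trip offline.
  N16 sheds 130 MW to N14, N22, N24: 43 each (1 lost).
    N14: 60+43 = 103 ≤ 110
    N22: 10+43 = 53 ≤ 70
    N24: 50+43 = 93 ≤ 160
  N18 sheds 180 MW to N24: 180 each.
    N24: 93+180 = 273 > 160
Round 2 — N24 trips offline.
  N24 sheds 273 MW to N1, N22: 136 each (1 lost).
    N1: 10+136 = 146 > 60
    N22: 53+136 = 189 > 70
Round 3 — N1, N22 trip offline.
  N1 sheds 146 MW to N14: 146 each.
    N14: 103+146 = 249 > 110
  N22 sheds 189 MW: no online neighbours, lost.
Round 4 — N14 trips offline.
  N14 sheds 249 MW: no online neighbours, lost.
No further trips.

yes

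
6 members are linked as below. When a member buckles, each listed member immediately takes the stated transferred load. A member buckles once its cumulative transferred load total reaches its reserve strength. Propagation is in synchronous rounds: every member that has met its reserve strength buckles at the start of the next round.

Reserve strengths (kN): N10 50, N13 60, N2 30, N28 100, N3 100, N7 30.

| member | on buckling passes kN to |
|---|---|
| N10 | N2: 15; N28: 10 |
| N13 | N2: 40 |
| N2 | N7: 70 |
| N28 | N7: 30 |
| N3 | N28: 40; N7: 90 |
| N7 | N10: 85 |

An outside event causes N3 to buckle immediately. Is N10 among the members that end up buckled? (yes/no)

Round 1 — N3 buckles (initial).
  N28: +40 → 40 < 100
  N7: +90 → 90 ≥ 30
Round 2 — N7 buckles.
  N10: +85 → 85 ≥ 50
Round 3 — N10 buckles.
  N2: +15 → 15 < 30
  N28: +10 → 50 < 100
No further bucklings.

yes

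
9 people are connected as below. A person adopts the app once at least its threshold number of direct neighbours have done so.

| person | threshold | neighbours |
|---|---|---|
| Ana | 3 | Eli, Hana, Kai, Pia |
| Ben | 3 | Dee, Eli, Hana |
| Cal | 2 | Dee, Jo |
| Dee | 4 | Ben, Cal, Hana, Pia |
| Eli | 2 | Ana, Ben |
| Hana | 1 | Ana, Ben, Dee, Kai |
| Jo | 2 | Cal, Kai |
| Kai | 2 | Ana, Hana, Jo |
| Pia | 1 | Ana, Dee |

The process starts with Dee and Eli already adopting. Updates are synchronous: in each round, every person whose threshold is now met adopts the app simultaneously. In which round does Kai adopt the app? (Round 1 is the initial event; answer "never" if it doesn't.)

Round 1 — Dee, Eli adopt the app (initial).
Round 2 — checking thresholds:
  Ana: 1 of 4 neighbours < 3, holds.
  Ben: 2 of 3 neighbours < 3, holds.
  Cal: 1 of 2 neighbours < 2, holds.
  Hana: 1 of 4 neighbours ≥ 1, adopts the app.
  Pia: 1 of 2 neighbours ≥ 1, adopts the app.
Round 3 — checking thresholds:
  Ana: 3 of 4 neighbours ≥ 3, adopts the app.
  Ben: 3 of 3 neighbours ≥ 3, adopts the app.
  Cal: 1 of 2 neighbours < 2, holds.
  Kai: 1 of 3 neighbours < 2, holds.
Round 4 — checking thresholds:
  Cal: 1 of 2 neighbours < 2, holds.
  Kai: 2 of 3 neighbours ≥ 2, adopts the app.
Round 5 — no new adoptions; cascade stops.

4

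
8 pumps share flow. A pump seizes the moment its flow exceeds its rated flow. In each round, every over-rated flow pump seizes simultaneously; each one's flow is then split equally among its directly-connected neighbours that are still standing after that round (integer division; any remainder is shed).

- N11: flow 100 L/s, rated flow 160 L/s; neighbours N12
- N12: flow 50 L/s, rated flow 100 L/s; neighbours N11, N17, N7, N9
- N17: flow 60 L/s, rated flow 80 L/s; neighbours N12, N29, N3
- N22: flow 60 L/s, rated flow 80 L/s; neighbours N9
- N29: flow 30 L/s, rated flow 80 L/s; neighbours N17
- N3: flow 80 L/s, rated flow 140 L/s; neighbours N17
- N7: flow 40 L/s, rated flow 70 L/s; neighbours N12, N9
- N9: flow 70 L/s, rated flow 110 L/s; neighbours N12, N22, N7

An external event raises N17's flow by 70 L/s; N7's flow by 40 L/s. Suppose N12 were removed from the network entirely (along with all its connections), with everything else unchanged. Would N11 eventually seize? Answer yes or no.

With N12 removed:
Round 1 — N17 at 130 > 80; N7 at 80 > 70. N17, N7 seize.
  N17 sheds 130 L/s to N29, N3: 65 each.
    N29: 30+65 = 95 > 80
    N3: 80+65 = 145 > 140
  N7 sheds 80 L/s to N9: 80 each.
    N9: 70+80 = 150 > 110
Round 2 — N29, N3, N9 seize.
  N29 sheds 95 L/s: no online neighbours, lost.
  N3 sheds 145 L/s: no online neighbours, lost.
  N9 sheds 150 L/s to N22: 150 each.
    N22: 60+150 = 210 > 80
Round 3 — N22 seizes.
  N22 sheds 210 L/s: no online neighbours, lost.
No further seizures.

no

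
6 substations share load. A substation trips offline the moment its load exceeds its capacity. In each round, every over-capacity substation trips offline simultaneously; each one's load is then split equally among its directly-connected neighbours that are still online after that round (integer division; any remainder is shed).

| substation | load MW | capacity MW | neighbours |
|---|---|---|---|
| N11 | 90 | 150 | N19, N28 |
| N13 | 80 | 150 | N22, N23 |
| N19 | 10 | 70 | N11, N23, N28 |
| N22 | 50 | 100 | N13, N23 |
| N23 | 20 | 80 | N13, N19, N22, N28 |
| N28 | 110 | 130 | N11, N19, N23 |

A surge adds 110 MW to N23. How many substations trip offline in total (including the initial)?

4

Round 1 — N23 at 130 > 80. N23 trips offline.
  N23 sheds 130 MW to N13, N19, N22, N28: 32 each (2 lost).
    N13: 80+32 = 112 ≤ 150
    N19: 10+32 = 42 ≤ 70
    N22: 50+32 = 82 ≤ 100
    N28: 110+32 = 142 > 130
Round 2 — N28 trips offline.
  N28 sheds 142 MW to N11, N19: 71 each.
    N11: 90+71 = 161 > 150
    N19: 42+71 = 113 > 70
Round 3 — N11, N19 trip offline.
  N11 sheds 161 MW: no online neighbours, lost.
  N19 sheds 113 MW: no online neighbours, lost.
No further trips.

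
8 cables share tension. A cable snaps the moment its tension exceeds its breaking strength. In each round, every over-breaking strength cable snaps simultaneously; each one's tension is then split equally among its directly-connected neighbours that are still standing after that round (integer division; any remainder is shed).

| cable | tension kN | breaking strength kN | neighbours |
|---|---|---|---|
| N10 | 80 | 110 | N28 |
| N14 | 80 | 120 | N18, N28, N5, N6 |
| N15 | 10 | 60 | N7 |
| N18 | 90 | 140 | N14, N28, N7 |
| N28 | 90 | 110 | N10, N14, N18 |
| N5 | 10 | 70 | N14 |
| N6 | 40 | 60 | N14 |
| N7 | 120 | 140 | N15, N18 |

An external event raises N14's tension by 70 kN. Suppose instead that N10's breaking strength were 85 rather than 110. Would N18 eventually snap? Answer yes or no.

yes

With N10's breaking strength at 85:
Round 1 — N14 at 150 > 120. N14 snaps.
  N14 sheds 150 kN to N18, N28, N5, N6: 37 each (2 lost).
    N18: 90+37 = 127 ≤ 140
    N28: 90+37 = 127 > 110
    N5: 10+37 = 47 ≤ 70
    N6: 40+37 = 77 > 60
Round 2 — N28, N6 snap.
  N28 sheds 127 kN to N10, N18: 63 each (1 lost).
    N10: 80+63 = 143 > 85
    N18: 127+63 = 190 > 140
  N6 sheds 77 kN: no online neighbours, lost.
Round 3 — N10, N18 snap.
  N10 sheds 143 kN: no online neighbours, lost.
  N18 sheds 190 kN to N7: 190 each.
    N7: 120+190 = 310 > 140
Round 4 — N7 snaps.
  N7 sheds 310 kN to N15: 310 each.
    N15: 10+310 = 320 > 60
Round 5 — N15 snaps.
  N15 sheds 320 kN: no online neighbours, lost.
No further breaks.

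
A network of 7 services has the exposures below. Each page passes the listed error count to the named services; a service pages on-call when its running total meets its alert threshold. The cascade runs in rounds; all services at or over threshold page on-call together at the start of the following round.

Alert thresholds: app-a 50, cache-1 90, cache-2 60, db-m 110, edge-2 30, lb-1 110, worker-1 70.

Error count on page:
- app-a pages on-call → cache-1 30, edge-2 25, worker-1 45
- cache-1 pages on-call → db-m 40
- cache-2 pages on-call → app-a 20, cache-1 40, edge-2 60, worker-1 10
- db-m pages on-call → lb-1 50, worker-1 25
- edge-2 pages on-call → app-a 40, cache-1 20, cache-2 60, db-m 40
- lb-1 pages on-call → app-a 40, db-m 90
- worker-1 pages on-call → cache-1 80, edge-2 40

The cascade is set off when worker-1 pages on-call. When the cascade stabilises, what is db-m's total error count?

80

Round 1 — worker-1 pages on-call (initial).
  cache-1: +80 → 80 < 90
  edge-2: +40 → 40 ≥ 30
Round 2 — edge-2 pages on-call.
  app-a: +40 → 40 < 50
  cache-1: +20 → 100 ≥ 90
  cache-2: +60 → 60 ≥ 60
  db-m: +40 → 40 < 110
Round 3 — cache-1, cache-2 page on-call.
  app-a: +20 → 60 ≥ 50
  db-m: +40 → 80 < 110
Round 4 — app-a pages on-call.
No further pages.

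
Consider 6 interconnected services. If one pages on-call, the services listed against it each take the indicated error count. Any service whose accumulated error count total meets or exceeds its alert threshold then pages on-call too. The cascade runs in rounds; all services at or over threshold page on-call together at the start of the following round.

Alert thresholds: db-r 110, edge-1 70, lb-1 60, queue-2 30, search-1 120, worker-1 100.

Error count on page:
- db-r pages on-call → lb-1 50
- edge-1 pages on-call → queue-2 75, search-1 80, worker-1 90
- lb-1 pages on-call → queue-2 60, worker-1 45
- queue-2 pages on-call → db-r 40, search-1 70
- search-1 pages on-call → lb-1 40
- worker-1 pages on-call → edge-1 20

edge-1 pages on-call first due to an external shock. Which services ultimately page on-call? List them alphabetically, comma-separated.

edge-1, queue-2, search-1

Round 1 — edge-1 pages on-call (initial).
  queue-2: +75 → 75 ≥ 30
  search-1: +80 → 80 < 120
  worker-1: +90 → 90 < 100
Round 2 — queue-2 pages on-call.
  db-r: +40 → 40 < 110
  search-1: +70 → 150 ≥ 120
Round 3 — search-1 pages on-call.
  lb-1: +40 → 40 < 60
No further pages.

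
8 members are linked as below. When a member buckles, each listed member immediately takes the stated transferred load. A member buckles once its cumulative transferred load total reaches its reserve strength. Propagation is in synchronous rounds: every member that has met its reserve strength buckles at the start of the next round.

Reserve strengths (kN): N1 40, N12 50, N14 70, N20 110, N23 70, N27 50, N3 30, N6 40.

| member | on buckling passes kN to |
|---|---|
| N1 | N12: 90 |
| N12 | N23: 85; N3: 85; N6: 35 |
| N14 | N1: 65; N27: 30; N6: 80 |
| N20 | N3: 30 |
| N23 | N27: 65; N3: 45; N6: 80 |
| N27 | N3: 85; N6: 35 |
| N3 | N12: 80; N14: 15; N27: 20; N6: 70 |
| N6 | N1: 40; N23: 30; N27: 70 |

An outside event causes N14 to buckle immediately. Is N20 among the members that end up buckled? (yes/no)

no

Round 1 — N14 buckles (initial).
  N1: +65 → 65 ≥ 40
  N27: +30 → 30 < 50
  N6: +80 → 80 ≥ 40
Round 2 — N1, N6 buckle.
  N12: +90 → 90 ≥ 50
  N23: +30 → 30 < 70
  N27: +70 → 100 ≥ 50
Round 3 — N12, N27 buckle.
  N23: +85 → 115 ≥ 70
  N3: +85+85 → 170 ≥ 30
Round 4 — N23, N3 buckle.
No further bucklings.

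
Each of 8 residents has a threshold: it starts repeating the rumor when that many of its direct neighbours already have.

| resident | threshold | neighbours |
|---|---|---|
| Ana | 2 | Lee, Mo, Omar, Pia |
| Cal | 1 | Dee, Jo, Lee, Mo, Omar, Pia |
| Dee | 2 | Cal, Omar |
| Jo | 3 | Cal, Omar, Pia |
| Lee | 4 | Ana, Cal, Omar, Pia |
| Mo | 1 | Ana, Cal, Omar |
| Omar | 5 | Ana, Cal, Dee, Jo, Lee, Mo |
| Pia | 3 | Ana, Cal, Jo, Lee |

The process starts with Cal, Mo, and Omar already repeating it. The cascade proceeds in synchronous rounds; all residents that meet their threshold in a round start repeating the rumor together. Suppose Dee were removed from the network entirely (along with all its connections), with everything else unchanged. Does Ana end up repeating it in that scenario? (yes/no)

yes

With Dee removed:
Round 1 — Cal, Mo, Omar start repeating the rumor (initial).
Round 2 — checking thresholds:
  Ana: 2 of 4 neighbours ≥ 2, starts repeating the rumor.
  Jo: 2 of 3 neighbours < 3, not yet.
  Lee: 2 of 4 neighbours < 4, not yet.
  Pia: 1 of 4 neighbours < 3, not yet.
Round 3 — no new spreads; cascade stops.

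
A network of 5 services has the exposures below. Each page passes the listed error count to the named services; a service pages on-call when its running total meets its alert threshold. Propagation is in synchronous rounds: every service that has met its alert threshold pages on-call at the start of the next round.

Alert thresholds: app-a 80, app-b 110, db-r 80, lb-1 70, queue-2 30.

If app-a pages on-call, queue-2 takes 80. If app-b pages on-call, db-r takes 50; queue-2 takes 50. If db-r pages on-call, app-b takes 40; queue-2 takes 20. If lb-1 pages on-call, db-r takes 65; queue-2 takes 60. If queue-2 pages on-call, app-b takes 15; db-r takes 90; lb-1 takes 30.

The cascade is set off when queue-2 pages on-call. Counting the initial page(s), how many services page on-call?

Round 1 — queue-2 pages on-call (initial).
  app-b: +15 → 15 < 110
  db-r: +90 → 90 ≥ 80
  lb-1: +30 → 30 < 70
Round 2 — db-r pages on-call.
  app-b: +40 → 55 < 110
No further pages.

2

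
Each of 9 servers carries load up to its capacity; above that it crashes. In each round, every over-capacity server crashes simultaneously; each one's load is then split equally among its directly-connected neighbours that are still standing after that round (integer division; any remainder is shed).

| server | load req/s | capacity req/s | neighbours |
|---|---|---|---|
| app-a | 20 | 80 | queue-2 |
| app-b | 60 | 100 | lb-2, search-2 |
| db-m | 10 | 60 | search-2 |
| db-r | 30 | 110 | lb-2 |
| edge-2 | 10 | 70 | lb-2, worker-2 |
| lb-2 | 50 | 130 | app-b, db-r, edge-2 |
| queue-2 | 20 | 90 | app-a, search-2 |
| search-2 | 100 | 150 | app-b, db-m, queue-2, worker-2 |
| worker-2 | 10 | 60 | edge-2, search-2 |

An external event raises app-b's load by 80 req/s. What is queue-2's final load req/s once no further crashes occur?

Round 1 — app-b at 140 > 100. app-b crashes.
  app-b sheds 140 req/s to lb-2, search-2: 70 each.
    lb-2: 50+70 = 120 ≤ 130
    search-2: 100+70 = 170 > 150
Round 2 — search-2 crashes.
  search-2 sheds 170 req/s to db-m, queue-2, worker-2: 56 each (2 lost).
    db-m: 10+56 = 66 > 60
    queue-2: 20+56 = 76 ≤ 90
    worker-2: 10+56 = 66 > 60
Round 3 — db-m, worker-2 crash.
  db-m sheds 66 req/s: no online neighbours, lost.
  worker-2 sheds 66 req/s to edge-2: 66 each.
    edge-2: 10+66 = 76 > 70
Round 4 — edge-2 crashes.
  edge-2 sheds 76 req/s to lb-2: 76 each.
    lb-2: 120+76 = 196 > 130
Round 5 — lb-2 crashes.
  lb-2 sheds 196 req/s to db-r: 196 each.
    db-r: 30+196 = 226 > 110
Round 6 — db-r crashes.
  db-r sheds 226 req/s: no online neighbours, lost.
No further crashes.

76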